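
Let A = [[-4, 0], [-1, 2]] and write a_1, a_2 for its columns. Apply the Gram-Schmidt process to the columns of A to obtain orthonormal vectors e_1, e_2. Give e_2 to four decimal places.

e_2 = (-0.2425, 0.9701)

e_1 = a_1/‖a_1‖ = (-4, -1)/4.1231 = (-0.9701, -0.2425).
r_{12} = e_1·a_2 = -0.4851.
u_2 = a_2 + 0.4851·e_1 = (-0.4706, 1.8824).
‖u_2‖ = 1.9403, so e_2 = (-0.2425, 0.9701).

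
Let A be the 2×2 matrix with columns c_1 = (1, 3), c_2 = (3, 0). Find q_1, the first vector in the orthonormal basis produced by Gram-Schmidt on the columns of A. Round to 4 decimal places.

q_1 = (0.3162, 0.9487)

c_1 = (1, 3); ‖c_1‖ = 3.1623, so q_1 = (0.3162, 0.9487).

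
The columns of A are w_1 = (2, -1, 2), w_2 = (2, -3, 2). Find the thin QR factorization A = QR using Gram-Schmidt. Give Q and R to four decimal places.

w_1 = (2, -1, 2); ‖w_1‖ = 3.0000, so q_1 = (0.6667, -0.3333, 0.6667).
q_1·w_2 = 0.6667·2 + (-0.3333)·(-3) + 0.6667·2 = 3.6667.
u_2 = w_2 − 3.6667·q_1 = (-0.4444, -1.7778, -0.4444).
‖u_2‖ = 1.8856, so q_2 = (-0.2357, -0.9428, -0.2357).

Q = [[0.6667, -0.2357], [-0.3333, -0.9428], [0.6667, -0.2357]], R = [[3.0000, 3.6667], [0.0000, 1.8856]]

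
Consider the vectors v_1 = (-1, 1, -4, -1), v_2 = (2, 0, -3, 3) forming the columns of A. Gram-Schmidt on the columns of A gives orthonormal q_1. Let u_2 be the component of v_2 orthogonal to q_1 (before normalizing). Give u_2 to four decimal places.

u_2 = (2.3684, -0.3684, -1.5263, 3.3684)

q_1 = v_1/‖v_1‖ = (-1, 1, -4, -1)/4.3589 = (-0.2294, 0.2294, -0.9177, -0.2294).
r_{12} = q_1·v_2 = 1.6059.
u_2 = v_2 − 1.6059·q_1 = (2.3684, -0.3684, -1.5263, 3.3684).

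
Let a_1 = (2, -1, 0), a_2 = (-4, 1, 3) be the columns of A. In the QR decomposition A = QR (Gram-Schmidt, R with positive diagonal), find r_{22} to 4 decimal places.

q_1 = a_1/‖a_1‖ = (2, -1, 0)/2.2361 = (0.8944, -0.4472, 0.0000).
r_{12} = q_1·a_2 = -4.0249.
u_2 = a_2 + 4.0249·q_1 = (-0.4000, -0.8000, 3.0000).
r_{22} = ‖u_2‖ = 3.1305.

r_{22} = 3.1305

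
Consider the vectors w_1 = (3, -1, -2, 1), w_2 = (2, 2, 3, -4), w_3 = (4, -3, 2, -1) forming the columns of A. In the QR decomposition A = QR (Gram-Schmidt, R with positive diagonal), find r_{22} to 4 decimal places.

r_{22} = 5.5317

w_1 = (3, -1, -2, 1); ‖w_1‖ = 3.8730, so e_1 = (0.7746, -0.2582, -0.5164, 0.2582).
e_1·w_2 = 0.7746·2 + (-0.2582)·2 + (-0.5164)·3 + 0.2582·(-4) = -1.5492.
u_2 = w_2 + 1.5492·e_1 = (3.2000, 1.6000, 2.2000, -3.6000).
r_{22} = ‖u_2‖ = 5.5317.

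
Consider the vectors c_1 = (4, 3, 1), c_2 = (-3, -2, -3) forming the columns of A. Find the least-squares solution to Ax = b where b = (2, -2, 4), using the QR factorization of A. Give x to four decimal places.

x = (-1.2366, -1.8168)

c_1 = (4, 3, 1); ‖c_1‖ = 5.0990, so e_1 = (0.7845, 0.5883, 0.1961).
e_1·c_2 = 0.7845·(-3) + 0.5883·(-2) + 0.1961·(-3) = -4.1184.
u_2 = c_2 + 4.1184·e_1 = (0.2308, 0.4231, -2.1923).
‖u_2‖ = 2.2447, so e_2 = (0.1028, 0.1885, -0.9767).
Qᵀb = (1.1767, -4.0781).
Back-substitute: x_2 = -4.0781/2.2447 = -1.8168.
x_1 = (1.1767 + 4.1184·(-1.8168))/5.0990 = -1.2366.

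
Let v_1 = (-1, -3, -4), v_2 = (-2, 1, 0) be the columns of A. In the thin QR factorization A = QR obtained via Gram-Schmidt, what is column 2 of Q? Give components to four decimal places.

q_2 = (-0.9152, 0.3971, -0.0691)

q_1 = v_1/‖v_1‖ = (-1, -3, -4)/5.0990 = (-0.1961, -0.5883, -0.7845).
r_{12} = q_1·v_2 = -0.1961.
u_2 = v_2 + 0.1961·q_1 = (-2.0385, 0.8846, -0.1538).
‖u_2‖ = 2.2275, so q_2 = (-0.9152, 0.3971, -0.0691).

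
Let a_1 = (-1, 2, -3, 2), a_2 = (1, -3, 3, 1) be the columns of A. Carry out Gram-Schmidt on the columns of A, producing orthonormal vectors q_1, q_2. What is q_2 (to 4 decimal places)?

a_1 = (-1, 2, -3, 2); ‖a_1‖ = 4.2426, so q_1 = (-0.2357, 0.4714, -0.7071, 0.4714).
q_1·a_2 = (-0.2357)·1 + 0.4714·(-3) + (-0.7071)·3 + 0.4714·1 = -3.2998.
u_2 = a_2 + 3.2998·q_1 = (0.2222, -1.4444, 0.6667, 2.5556).
‖u_2‖ = 3.0185, so q_2 = (0.0736, -0.4785, 0.2209, 0.8466).

q_2 = (0.0736, -0.4785, 0.2209, 0.8466)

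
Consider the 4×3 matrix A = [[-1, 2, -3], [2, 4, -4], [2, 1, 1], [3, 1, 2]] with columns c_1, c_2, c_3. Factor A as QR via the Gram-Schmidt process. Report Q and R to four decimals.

e_1 = c_1/‖c_1‖ = (-1, 2, 2, 3)/4.2426 = (-0.2357, 0.4714, 0.4714, 0.7071).
r_{12} = e_1·c_2 = 2.5927.
u_2 = c_2 − 2.5927·e_1 = (2.6111, 2.7778, -0.2222, -0.8333).
‖u_2‖ = 3.9087, so e_2 = (0.6680, 0.7107, -0.0569, -0.2132).
r_{13} = e_1·c_3 = 0.7071; r_{23} = e_2·c_3 = -5.3300.
u_3 = c_3 − 0.7071·e_1 + 5.3300·e_2 = (0.7273, -0.5455, 0.3636, 0.3636).
‖u_3‖ = 1.0445, so e_3 = (0.6963, -0.5222, 0.3482, 0.3482).

Q = [[-0.2357, 0.6680, 0.6963], [0.4714, 0.7107, -0.5222], [0.4714, -0.0569, 0.3482], [0.7071, -0.2132, 0.3482]], R = [[4.2426, 2.5927, 0.7071], [0.0000, 3.9087, -5.3300], [0.0000, 0.0000, 1.0445]]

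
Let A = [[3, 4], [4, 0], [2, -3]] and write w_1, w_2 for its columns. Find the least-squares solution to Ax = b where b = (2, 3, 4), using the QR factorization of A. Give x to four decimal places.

x = (0.9782, -0.3948)

w_1 = (3, 4, 2); ‖w_1‖ = 5.3852, so e_1 = (0.5571, 0.7428, 0.3714).
e_1·w_2 = 0.5571·4 + 0.7428·0 + 0.3714·(-3) = 1.1142.
u_2 = w_2 − 1.1142·e_1 = (3.3793, -0.8276, -3.4138).
‖u_2‖ = 4.8743, so e_2 = (0.6933, -0.1698, -0.7004).
Qᵀb = (4.8281, -1.9242).
Back-substitute: x_2 = -1.9242/4.8743 = -0.3948.
x_1 = (4.8281 − 1.1142·(-0.3948))/5.3852 = 0.9782.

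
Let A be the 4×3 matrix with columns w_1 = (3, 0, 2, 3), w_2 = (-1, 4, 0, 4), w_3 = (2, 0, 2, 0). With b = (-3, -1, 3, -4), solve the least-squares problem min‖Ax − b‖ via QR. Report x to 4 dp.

x = (-1.6544, 0.0623, 2.0836)

w_1 = (3, 0, 2, 3); ‖w_1‖ = 4.6904, so e_1 = (0.6396, 0.0000, 0.4264, 0.6396).
e_1·w_2 = 0.6396·(-1) + 0.0000·4 + 0.4264·0 + 0.6396·4 = 1.9188.
u_2 = w_2 − 1.9188·e_1 = (-2.2273, 4.0000, -0.8182, 2.7727).
‖u_2‖ = 5.4146, so e_2 = (-0.4113, 0.7387, -0.1511, 0.5121).
e_1·w_3 = 0.6396·2 + 0.0000·0 + 0.4264·2 + 0.6396·0 = 2.1320; e_2·w_3 = (-0.4113)·2 + 0.7387·0 + (-0.1511)·2 + 0.5121·0 = -1.1249.
u_3 = w_3 − 2.1320·e_1 + 1.1249·e_2 = (0.1736, 0.8310, 0.9209, -0.7876).
‖u_3‖ = 1.4796, so e_3 = (0.1174, 0.5617, 0.6224, -0.5323).
Qᵀb = (-3.1980, -2.0064, 3.0828).
Back-substitute: x_3 = 3.0828/1.4796 = 2.0836.
x_2 = (-2.0064 + 1.1249·2.0836)/5.4146 = 0.0623.
x_1 = (-3.1980 − 1.9188·0.0623 − 2.1320·2.0836)/4.6904 = -1.6544.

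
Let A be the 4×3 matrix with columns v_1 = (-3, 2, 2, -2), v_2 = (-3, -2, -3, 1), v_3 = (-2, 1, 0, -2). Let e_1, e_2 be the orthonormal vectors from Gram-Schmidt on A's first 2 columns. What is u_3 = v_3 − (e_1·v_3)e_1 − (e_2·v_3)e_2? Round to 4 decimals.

u_3 = (0.2785, 0.1392, -0.6962, -0.9747)

e_1 = v_1/‖v_1‖ = (-3, 2, 2, -2)/4.5826 = (-0.6547, 0.4364, 0.4364, -0.4364).
r_{12} = e_1·v_2 = -0.6547.
u_2 = v_2 + 0.6547·e_1 = (-3.4286, -1.7143, -2.7143, 0.7143).
‖u_2‖ = 4.7509, so e_2 = (-0.7217, -0.3608, -0.5713, 0.1503).
r_{13} = e_1·v_3 = 2.6186; r_{23} = e_2·v_3 = 0.7818.
u_3 = v_3 − 2.6186·e_1 − 0.7818·e_2 = (0.2785, 0.1392, -0.6962, -0.9747).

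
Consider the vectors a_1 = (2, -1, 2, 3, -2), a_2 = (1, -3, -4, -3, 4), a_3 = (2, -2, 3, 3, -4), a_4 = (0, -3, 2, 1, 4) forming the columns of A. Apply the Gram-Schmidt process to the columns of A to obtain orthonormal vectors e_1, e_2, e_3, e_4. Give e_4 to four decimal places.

a_1 = (2, -1, 2, 3, -2); ‖a_1‖ = 4.6904, so e_1 = (0.4264, -0.2132, 0.4264, 0.6396, -0.4264).
e_1·a_2 = 0.4264·1 + (-0.2132)·(-3) + 0.4264·(-4) + 0.6396·(-3) + (-0.4264)·4 = -4.2640.
u_2 = a_2 + 4.2640·e_1 = (2.8182, -3.9091, -2.1818, -0.2727, 2.1818).
‖u_2‖ = 5.7287, so e_2 = (0.4919, -0.6824, -0.3809, -0.0476, 0.3809).
e_1·a_3 = 0.4264·2 + (-0.2132)·(-2) + 0.4264·3 + 0.6396·3 + (-0.4264)·(-4) = 6.1828; e_2·a_3 = 0.4919·2 + (-0.6824)·(-2) + (-0.3809)·3 + (-0.0476)·3 + 0.3809·(-4) = -0.4602.
u_3 = a_3 − 6.1828·e_1 + 0.4602·e_2 = (-0.4100, -0.9958, 0.1884, -0.9765, -1.1884).
‖u_3‖ = 1.8870, so e_3 = (-0.2173, -0.5277, 0.0998, -0.5175, -0.6297).
e_1·a_4 = 0.4264·0 + (-0.2132)·(-3) + 0.4264·2 + 0.6396·1 + (-0.4264)·4 = 0.4264; e_2·a_4 = 0.4919·0 + (-0.6824)·(-3) + (-0.3809)·2 + (-0.0476)·1 + 0.3809·4 = 2.7612; e_3·a_4 = (-0.2173)·0 + (-0.5277)·(-3) + 0.0998·2 + (-0.5175)·1 + (-0.6297)·4 = -1.2536.
u_4 = a_4 − 0.4264·e_1 − 2.7612·e_2 + 1.2536·e_3 = (-1.8125, -1.6865, 2.9949, 0.2100, 2.3407).
‖u_4‖ = 4.5412, so e_4 = (-0.3991, -0.3714, 0.6595, 0.0463, 0.5154).

e_4 = (-0.3991, -0.3714, 0.6595, 0.0463, 0.5154)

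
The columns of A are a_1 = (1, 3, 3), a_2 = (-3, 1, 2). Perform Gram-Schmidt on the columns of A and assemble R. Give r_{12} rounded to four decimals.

r_{12} = 1.3765

a_1 = (1, 3, 3); ‖a_1‖ = 4.3589, so e_1 = (0.2294, 0.6882, 0.6882).
r_{12} = e_1·a_2 = 1.3765.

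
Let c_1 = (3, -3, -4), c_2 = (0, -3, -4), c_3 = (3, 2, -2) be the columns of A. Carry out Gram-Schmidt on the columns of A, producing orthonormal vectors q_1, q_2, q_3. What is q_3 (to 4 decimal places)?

q_1 = c_1/‖c_1‖ = (3, -3, -4)/5.8310 = (0.5145, -0.5145, -0.6860).
r_{12} = q_1·c_2 = 4.2875.
u_2 = c_2 − 4.2875·q_1 = (-2.2059, -0.7941, -1.0588).
‖u_2‖ = 2.5725, so q_2 = (-0.8575, -0.3087, -0.4116).
r_{13} = q_1·c_3 = 1.8865; r_{23} = q_2·c_3 = -2.3667.
u_3 = c_3 − 1.8865·q_1 + 2.3667·q_2 = (0.0000, 2.2400, -1.6800).
‖u_3‖ = 2.8000, so q_3 = (0.0000, 0.8000, -0.6000).

q_3 = (0.0000, 0.8000, -0.6000)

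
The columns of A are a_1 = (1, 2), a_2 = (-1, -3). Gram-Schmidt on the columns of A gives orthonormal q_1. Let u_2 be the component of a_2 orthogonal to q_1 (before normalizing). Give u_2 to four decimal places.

a_1 = (1, 2); ‖a_1‖ = 2.2361, so q_1 = (0.4472, 0.8944).
q_1·a_2 = 0.4472·(-1) + 0.8944·(-3) = -3.1305.
u_2 = a_2 + 3.1305·q_1 = (0.4000, -0.2000).

u_2 = (0.4000, -0.2000)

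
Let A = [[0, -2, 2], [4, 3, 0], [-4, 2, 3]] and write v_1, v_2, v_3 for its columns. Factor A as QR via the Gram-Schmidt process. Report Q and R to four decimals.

v_1 = (0, 4, -4); ‖v_1‖ = 5.6569, so e_1 = (0.0000, 0.7071, -0.7071).
e_1·v_2 = 0.0000·(-2) + 0.7071·3 + (-0.7071)·2 = 0.7071.
u_2 = v_2 − 0.7071·e_1 = (-2.0000, 2.5000, 2.5000).
‖u_2‖ = 4.0620, so e_2 = (-0.4924, 0.6155, 0.6155).
e_1·v_3 = 0.0000·2 + 0.7071·0 + (-0.7071)·3 = -2.1213; e_2·v_3 = (-0.4924)·2 + 0.6155·0 + 0.6155·3 = 0.8616.
u_3 = v_3 + 2.1213·e_1 − 0.8616·e_2 = (2.4242, 0.9697, 0.9697).
‖u_3‖ = 2.7852, so e_3 = (0.8704, 0.3482, 0.3482).

Q = [[0.0000, -0.4924, 0.8704], [0.7071, 0.6155, 0.3482], [-0.7071, 0.6155, 0.3482]], R = [[5.6569, 0.7071, -2.1213], [0.0000, 4.0620, 0.8616], [0.0000, 0.0000, 2.7852]]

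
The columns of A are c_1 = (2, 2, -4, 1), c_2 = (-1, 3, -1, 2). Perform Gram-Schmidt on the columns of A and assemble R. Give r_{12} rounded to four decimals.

r_{12} = 2.0000

q_1 = c_1/‖c_1‖ = (2, 2, -4, 1)/5.0000 = (0.4000, 0.4000, -0.8000, 0.2000).
r_{12} = q_1·c_2 = 2.0000.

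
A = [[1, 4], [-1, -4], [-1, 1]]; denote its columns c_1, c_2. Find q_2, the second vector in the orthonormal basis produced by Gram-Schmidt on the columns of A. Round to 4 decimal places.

q_2 = (0.4082, -0.4082, 0.8165)

c_1 = (1, -1, -1); ‖c_1‖ = 1.7321, so q_1 = (0.5774, -0.5774, -0.5774).
q_1·c_2 = 0.5774·4 + (-0.5774)·(-4) + (-0.5774)·1 = 4.0415.
u_2 = c_2 − 4.0415·q_1 = (1.6667, -1.6667, 3.3333).
‖u_2‖ = 4.0825, so q_2 = (0.4082, -0.4082, 0.8165).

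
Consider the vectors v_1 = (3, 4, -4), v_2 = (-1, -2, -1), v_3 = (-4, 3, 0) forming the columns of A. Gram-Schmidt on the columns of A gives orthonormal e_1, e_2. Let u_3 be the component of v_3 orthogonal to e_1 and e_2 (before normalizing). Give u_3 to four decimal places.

u_3 = (-4.2030, 2.4518, -0.7005)

e_1 = v_1/‖v_1‖ = (3, 4, -4)/6.4031 = (0.4685, 0.6247, -0.6247).
r_{12} = e_1·v_2 = -1.0932.
u_2 = v_2 + 1.0932·e_1 = (-0.4878, -1.3171, -1.6829).
‖u_2‖ = 2.1920, so e_2 = (-0.2225, -0.6009, -0.7678).
r_{13} = e_1·v_3 = 0.0000; r_{23} = e_2·v_3 = -0.9124.
u_3 = v_3 − 0.0000·e_1 + 0.9124·e_2 = (-4.2030, 2.4518, -0.7005).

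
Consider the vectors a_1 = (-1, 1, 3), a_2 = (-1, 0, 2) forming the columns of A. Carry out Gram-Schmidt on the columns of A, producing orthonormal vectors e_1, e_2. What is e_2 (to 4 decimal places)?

e_2 = (-0.4924, -0.8616, 0.1231)

a_1 = (-1, 1, 3); ‖a_1‖ = 3.3166, so e_1 = (-0.3015, 0.3015, 0.9045).
e_1·a_2 = (-0.3015)·(-1) + 0.3015·0 + 0.9045·2 = 2.1106.
u_2 = a_2 − 2.1106·e_1 = (-0.3636, -0.6364, 0.0909).
‖u_2‖ = 0.7385, so e_2 = (-0.4924, -0.8616, 0.1231).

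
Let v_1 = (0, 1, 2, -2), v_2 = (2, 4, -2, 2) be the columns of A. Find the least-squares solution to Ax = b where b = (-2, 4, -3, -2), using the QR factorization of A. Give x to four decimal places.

x = (0.4746, 0.5678)

e_1 = v_1/‖v_1‖ = (0, 1, 2, -2)/3.0000 = (0.0000, 0.3333, 0.6667, -0.6667).
r_{12} = e_1·v_2 = -1.3333.
u_2 = v_2 + 1.3333·e_1 = (2.0000, 4.4444, -1.1111, 1.1111).
‖u_2‖ = 5.1208, so e_2 = (0.3906, 0.8679, -0.2170, 0.2170).
Qᵀb = (0.6667, 2.9076).
Back-substitute: x_2 = 2.9076/5.1208 = 0.5678.
x_1 = (0.6667 + 1.3333·0.5678)/3.0000 = 0.4746.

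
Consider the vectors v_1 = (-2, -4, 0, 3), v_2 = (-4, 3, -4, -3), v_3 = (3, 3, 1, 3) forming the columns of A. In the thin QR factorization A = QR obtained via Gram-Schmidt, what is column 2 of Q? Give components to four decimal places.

q_2 = (-0.7367, 0.1816, -0.6018, -0.2490)

q_1 = v_1/‖v_1‖ = (-2, -4, 0, 3)/5.3852 = (-0.3714, -0.7428, 0.0000, 0.5571).
r_{12} = q_1·v_2 = -2.4140.
u_2 = v_2 + 2.4140·q_1 = (-4.8966, 1.2069, -4.0000, -1.6552).
‖u_2‖ = 6.6462, so q_2 = (-0.7367, 0.1816, -0.6018, -0.2490).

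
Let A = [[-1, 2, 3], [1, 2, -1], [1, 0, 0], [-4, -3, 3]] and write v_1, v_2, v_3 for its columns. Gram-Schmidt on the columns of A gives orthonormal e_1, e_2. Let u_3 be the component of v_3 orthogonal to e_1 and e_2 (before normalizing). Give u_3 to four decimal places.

v_1 = (-1, 1, 1, -4); ‖v_1‖ = 4.3589, so e_1 = (-0.2294, 0.2294, 0.2294, -0.9177).
e_1·v_2 = (-0.2294)·2 + 0.2294·2 + 0.2294·0 + (-0.9177)·(-3) = 2.7530.
u_2 = v_2 − 2.7530·e_1 = (2.6316, 1.3684, -0.6316, -0.4737).
‖u_2‖ = 3.0694, so e_2 = (0.8574, 0.4458, -0.2058, -0.1543).
e_1·v_3 = (-0.2294)·3 + 0.2294·(-1) + 0.2294·0 + (-0.9177)·3 = -3.6707; e_2·v_3 = 0.8574·3 + 0.4458·(-1) + (-0.2058)·0 + (-0.1543)·3 = 1.6633.
u_3 = v_3 + 3.6707·e_1 − 1.6633·e_2 = (0.7318, -0.8994, 1.1844, -0.1117).

u_3 = (0.7318, -0.8994, 1.1844, -0.1117)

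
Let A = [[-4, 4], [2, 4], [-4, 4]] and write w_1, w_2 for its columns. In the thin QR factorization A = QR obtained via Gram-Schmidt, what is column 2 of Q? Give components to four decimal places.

e_1 = w_1/‖w_1‖ = (-4, 2, -4)/6.0000 = (-0.6667, 0.3333, -0.6667).
r_{12} = e_1·w_2 = -4.0000.
u_2 = w_2 + 4.0000·e_1 = (1.3333, 5.3333, 1.3333).
‖u_2‖ = 5.6569, so e_2 = (0.2357, 0.9428, 0.2357).

e_2 = (0.2357, 0.9428, 0.2357)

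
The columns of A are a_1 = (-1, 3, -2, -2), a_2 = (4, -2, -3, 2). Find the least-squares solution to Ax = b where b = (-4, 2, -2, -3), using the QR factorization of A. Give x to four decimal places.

x = (0.9434, -0.3774)

e_1 = a_1/‖a_1‖ = (-1, 3, -2, -2)/4.2426 = (-0.2357, 0.7071, -0.4714, -0.4714).
r_{12} = e_1·a_2 = -1.8856.
u_2 = a_2 + 1.8856·e_1 = (3.5556, -0.6667, -3.8889, 1.1111).
‖u_2‖ = 5.4263, so e_2 = (0.6552, -0.1229, -0.7167, 0.2048).
Qᵀb = (4.7140, -2.0477).
Back-substitute: x_2 = -2.0477/5.4263 = -0.3774.
x_1 = (4.7140 + 1.8856·(-0.3774))/4.2426 = 0.9434.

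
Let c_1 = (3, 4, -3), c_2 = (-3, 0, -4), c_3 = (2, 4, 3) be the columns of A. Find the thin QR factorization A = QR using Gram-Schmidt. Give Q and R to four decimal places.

e_1 = c_1/‖c_1‖ = (3, 4, -3)/5.8310 = (0.5145, 0.6860, -0.5145).
r_{12} = e_1·c_2 = 0.5145.
u_2 = c_2 − 0.5145·e_1 = (-3.2647, -0.3529, -3.7353).
‖u_2‖ = 4.9735, so e_2 = (-0.6564, -0.0710, -0.7510).
r_{13} = e_1·c_3 = 2.2295; r_{23} = e_2·c_3 = -3.8498.
u_3 = c_3 − 2.2295·e_1 + 3.8498·e_2 = (-1.6742, 2.1974, 1.2556).
‖u_3‖ = 3.0345, so e_3 = (-0.5517, 0.7241, 0.4138).

Q = [[0.5145, -0.6564, -0.5517], [0.6860, -0.0710, 0.7241], [-0.5145, -0.7510, 0.4138]], R = [[5.8310, 0.5145, 2.2295], [0.0000, 4.9735, -3.8498], [0.0000, 0.0000, 3.0345]]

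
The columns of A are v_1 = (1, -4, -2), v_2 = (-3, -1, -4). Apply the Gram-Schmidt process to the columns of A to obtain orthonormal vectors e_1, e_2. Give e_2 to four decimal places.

e_2 = (-0.7286, 0.1518, -0.6679)

v_1 = (1, -4, -2); ‖v_1‖ = 4.5826, so e_1 = (0.2182, -0.8729, -0.4364).
e_1·v_2 = 0.2182·(-3) + (-0.8729)·(-1) + (-0.4364)·(-4) = 1.9640.
u_2 = v_2 − 1.9640·e_1 = (-3.4286, 0.7143, -3.1429).
‖u_2‖ = 4.7056, so e_2 = (-0.7286, 0.1518, -0.6679).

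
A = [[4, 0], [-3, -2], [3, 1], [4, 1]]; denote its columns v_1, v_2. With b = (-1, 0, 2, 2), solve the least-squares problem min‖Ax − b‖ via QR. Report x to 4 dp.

x = (0.0611, 0.5344)

e_1 = v_1/‖v_1‖ = (4, -3, 3, 4)/7.0711 = (0.5657, -0.4243, 0.4243, 0.5657).
r_{12} = e_1·v_2 = 1.8385.
u_2 = v_2 − 1.8385·e_1 = (-1.0400, -1.2200, 0.2200, -0.0400).
‖u_2‖ = 1.6186, so e_2 = (-0.6425, -0.7537, 0.1359, -0.0247).
Qᵀb = (1.4142, 0.8649).
Back-substitute: x_2 = 0.8649/1.6186 = 0.5344.
x_1 = (1.4142 − 1.8385·0.5344)/7.0711 = 0.0611.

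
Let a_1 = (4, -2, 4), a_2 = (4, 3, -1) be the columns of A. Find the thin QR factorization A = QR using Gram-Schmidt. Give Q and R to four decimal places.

Q = [[0.6667, 0.6667], [-0.3333, 0.6667], [0.6667, -0.3333]], R = [[6.0000, 1.0000], [0.0000, 5.0000]]

q_1 = a_1/‖a_1‖ = (4, -2, 4)/6.0000 = (0.6667, -0.3333, 0.6667).
r_{12} = q_1·a_2 = 1.0000.
u_2 = a_2 − 1.0000·q_1 = (3.3333, 3.3333, -1.6667).
‖u_2‖ = 5.0000, so q_2 = (0.6667, 0.6667, -0.3333).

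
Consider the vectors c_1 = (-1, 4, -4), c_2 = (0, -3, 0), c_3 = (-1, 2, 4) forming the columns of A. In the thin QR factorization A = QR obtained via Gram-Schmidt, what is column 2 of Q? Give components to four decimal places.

e_2 = (-0.1689, -0.7177, -0.6755)

c_1 = (-1, 4, -4); ‖c_1‖ = 5.7446, so e_1 = (-0.1741, 0.6963, -0.6963).
e_1·c_2 = (-0.1741)·0 + 0.6963·(-3) + (-0.6963)·0 = -2.0889.
u_2 = c_2 + 2.0889·e_1 = (-0.3636, -1.5455, -1.4545).
‖u_2‖ = 2.1532, so e_2 = (-0.1689, -0.7177, -0.6755).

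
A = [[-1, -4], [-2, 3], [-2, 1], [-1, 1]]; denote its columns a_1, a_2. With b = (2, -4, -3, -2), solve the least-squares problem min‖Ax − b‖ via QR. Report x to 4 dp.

a_1 = (-1, -2, -2, -1); ‖a_1‖ = 3.1623, so e_1 = (-0.3162, -0.6325, -0.6325, -0.3162).
e_1·a_2 = (-0.3162)·(-4) + (-0.6325)·3 + (-0.6325)·1 + (-0.3162)·1 = -1.5811.
u_2 = a_2 + 1.5811·e_1 = (-4.5000, 2.0000, 0.0000, 0.5000).
‖u_2‖ = 4.9497, so e_2 = (-0.9091, 0.4041, 0.0000, 0.1010).
Qᵀb = (4.4272, -3.6365).
Back-substitute: x_2 = -3.6365/4.9497 = -0.7347.
x_1 = (4.4272 + 1.5811·(-0.7347))/3.1623 = 1.0327.

x = (1.0327, -0.7347)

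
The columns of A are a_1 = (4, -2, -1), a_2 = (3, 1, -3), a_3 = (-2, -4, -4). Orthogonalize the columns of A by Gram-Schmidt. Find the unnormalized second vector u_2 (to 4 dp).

q_1 = a_1/‖a_1‖ = (4, -2, -1)/4.5826 = (0.8729, -0.4364, -0.2182).
r_{12} = q_1·a_2 = 2.8368.
u_2 = a_2 − 2.8368·q_1 = (0.5238, 2.2381, -2.3810).

u_2 = (0.5238, 2.2381, -2.3810)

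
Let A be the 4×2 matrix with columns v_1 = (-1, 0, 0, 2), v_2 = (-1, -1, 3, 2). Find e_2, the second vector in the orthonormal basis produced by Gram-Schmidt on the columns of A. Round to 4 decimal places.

e_2 = (0.0000, -0.3162, 0.9487, 0.0000)

v_1 = (-1, 0, 0, 2); ‖v_1‖ = 2.2361, so e_1 = (-0.4472, 0.0000, 0.0000, 0.8944).
e_1·v_2 = (-0.4472)·(-1) + 0.0000·(-1) + 0.0000·3 + 0.8944·2 = 2.2361.
u_2 = v_2 − 2.2361·e_1 = (0.0000, -1.0000, 3.0000, 0.0000).
‖u_2‖ = 3.1623, so e_2 = (0.0000, -0.3162, 0.9487, 0.0000).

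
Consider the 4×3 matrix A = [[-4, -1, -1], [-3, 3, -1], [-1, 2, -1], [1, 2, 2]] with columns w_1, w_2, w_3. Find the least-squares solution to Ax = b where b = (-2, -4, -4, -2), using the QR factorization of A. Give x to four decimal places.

w_1 = (-4, -3, -1, 1); ‖w_1‖ = 5.1962, so q_1 = (-0.7698, -0.5774, -0.1925, 0.1925).
q_1·w_2 = (-0.7698)·(-1) + (-0.5774)·3 + (-0.1925)·2 + 0.1925·2 = -0.9623.
u_2 = w_2 + 0.9623·q_1 = (-1.7407, 2.4444, 1.8148, 2.1852).
‖u_2‖ = 4.1321, so q_2 = (-0.4213, 0.5916, 0.4392, 0.5288).
q_1·w_3 = (-0.7698)·(-1) + (-0.5774)·(-1) + (-0.1925)·(-1) + 0.1925·2 = 1.9245; q_2·w_3 = (-0.4213)·(-1) + 0.5916·(-1) + 0.4392·(-1) + 0.5288·2 = 0.4482.
u_3 = w_3 − 1.9245·q_1 − 0.4482·q_2 = (0.6703, -0.1540, -0.8265, 1.3926).
‖u_3‖ = 1.7594, so q_3 = (0.3810, -0.0875, -0.4697, 0.7915).
Qᵀb = (4.2339, -4.3382, -0.1159).
Back-substitute: x_3 = -0.1159/1.7594 = -0.0659.
x_2 = (-4.3382 − 0.4482·(-0.0659))/4.1321 = -1.0427.
x_1 = (4.2339 + 0.9623·(-1.0427) − 1.9245·(-0.0659))/5.1962 = 0.6461.

x = (0.6461, -1.0427, -0.0659)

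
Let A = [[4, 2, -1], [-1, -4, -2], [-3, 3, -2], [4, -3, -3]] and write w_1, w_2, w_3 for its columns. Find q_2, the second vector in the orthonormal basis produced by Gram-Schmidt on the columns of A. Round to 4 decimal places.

q_1 = w_1/‖w_1‖ = (4, -1, -3, 4)/6.4807 = (0.6172, -0.1543, -0.4629, 0.6172).
r_{12} = q_1·w_2 = -1.3887.
u_2 = w_2 + 1.3887·q_1 = (2.8571, -4.2143, 2.3571, -2.1429).
‖u_2‖ = 6.0059, so q_2 = (0.4757, -0.7017, 0.3925, -0.3568).

q_2 = (0.4757, -0.7017, 0.3925, -0.3568)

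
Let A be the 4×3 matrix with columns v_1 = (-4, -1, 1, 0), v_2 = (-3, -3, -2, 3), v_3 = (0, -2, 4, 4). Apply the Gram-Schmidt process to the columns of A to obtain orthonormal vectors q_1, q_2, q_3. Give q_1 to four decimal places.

v_1 = (-4, -1, 1, 0); ‖v_1‖ = 4.2426, so q_1 = (-0.9428, -0.2357, 0.2357, 0.0000).

q_1 = (-0.9428, -0.2357, 0.2357, 0.0000)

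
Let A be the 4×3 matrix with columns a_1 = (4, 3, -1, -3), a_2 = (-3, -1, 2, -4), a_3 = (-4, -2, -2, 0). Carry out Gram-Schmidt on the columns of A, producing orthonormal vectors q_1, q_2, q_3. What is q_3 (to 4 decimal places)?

q_3 = (-0.3409, -0.0445, -0.9190, -0.1927)

a_1 = (4, 3, -1, -3); ‖a_1‖ = 5.9161, so q_1 = (0.6761, 0.5071, -0.1690, -0.5071).
q_1·a_2 = 0.6761·(-3) + 0.5071·(-1) + (-0.1690)·2 + (-0.5071)·(-4) = -0.8452.
u_2 = a_2 + 0.8452·q_1 = (-2.4286, -0.5714, 1.8571, -4.4286).
‖u_2‖ = 5.4116, so q_2 = (-0.4488, -0.1056, 0.3432, -0.8183).
q_1·a_3 = 0.6761·(-4) + 0.5071·(-2) + (-0.1690)·(-2) + (-0.5071)·0 = -3.3806; q_2·a_3 = (-0.4488)·(-4) + (-0.1056)·(-2) + 0.3432·(-2) + (-0.8183)·0 = 1.3199.
u_3 = a_3 + 3.3806·q_1 − 1.3199·q_2 = (-1.1220, -0.1463, -3.0244, -0.6341).
‖u_3‖ = 3.2908, so q_3 = (-0.3409, -0.0445, -0.9190, -0.1927).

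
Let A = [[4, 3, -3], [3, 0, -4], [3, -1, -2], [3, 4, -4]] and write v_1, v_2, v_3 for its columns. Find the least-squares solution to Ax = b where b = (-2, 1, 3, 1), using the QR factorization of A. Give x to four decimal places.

x = (-0.2020, -0.6447, -0.6958)

v_1 = (4, 3, 3, 3); ‖v_1‖ = 6.5574, so q_1 = (0.6100, 0.4575, 0.4575, 0.4575).
q_1·v_2 = 0.6100·3 + 0.4575·0 + 0.4575·(-1) + 0.4575·4 = 3.2025.
u_2 = v_2 − 3.2025·q_1 = (1.0465, -1.4651, -2.4651, 2.5349).
‖u_2‖ = 3.9679, so q_2 = (0.2637, -0.3692, -0.6213, 0.6388).
q_1·v_3 = 0.6100·(-3) + 0.4575·(-4) + 0.4575·(-2) + 0.4575·(-4) = -6.4049; q_2·v_3 = 0.2637·(-3) + (-0.3692)·(-4) + (-0.6213)·(-2) + 0.6388·(-4) = -0.6271.
u_3 = v_3 + 6.4049·q_1 + 0.6271·q_2 = (1.0724, -1.3013, 0.5406, -0.6691).
‖u_3‖ = 1.8930, so q_3 = (0.5665, -0.6874, 0.2856, -0.3535).
Qᵀb = (1.0675, -2.1217, -1.3171).
Back-substitute: x_3 = -1.3171/1.8930 = -0.6958.
x_2 = (-2.1217 + 0.6271·(-0.6958))/3.9679 = -0.6447.
x_1 = (1.0675 − 3.2025·(-0.6447) + 6.4049·(-0.6958))/6.5574 = -0.2020.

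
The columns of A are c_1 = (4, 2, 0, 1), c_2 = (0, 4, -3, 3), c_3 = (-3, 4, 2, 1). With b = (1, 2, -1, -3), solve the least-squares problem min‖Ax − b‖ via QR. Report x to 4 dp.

c_1 = (4, 2, 0, 1); ‖c_1‖ = 4.5826, so e_1 = (0.8729, 0.4364, 0.0000, 0.2182).
e_1·c_2 = 0.8729·0 + 0.4364·4 + 0.0000·(-3) + 0.2182·3 = 2.4004.
u_2 = c_2 − 2.4004·e_1 = (-2.0952, 2.9524, -3.0000, 2.4762).
‖u_2‖ = 5.3140, so e_2 = (-0.3943, 0.5556, -0.5646, 0.4660).
e_1·c_3 = 0.8729·(-3) + 0.4364·4 + 0.0000·2 + 0.2182·1 = -0.6547; e_2·c_3 = (-0.3943)·(-3) + 0.5556·4 + (-0.5646)·2 + 0.4660·1 = 2.7421.
u_3 = c_3 + 0.6547·e_1 − 2.7421·e_2 = (-1.3474, 2.7622, 3.5481, -0.1349).
‖u_3‖ = 4.6960, so e_3 = (-0.2869, 0.5882, 0.7556, -0.0287).
Qᵀb = (1.0911, -0.1165, 0.2201).
Back-substitute: x_3 = 0.2201/4.6960 = 0.0469.
x_2 = (-0.1165 − 2.7421·0.0469)/5.3140 = -0.0461.
x_1 = (1.0911 − 2.4004·(-0.0461) + 0.6547·0.0469)/4.5826 = 0.2689.

x = (0.2689, -0.0461, 0.0469)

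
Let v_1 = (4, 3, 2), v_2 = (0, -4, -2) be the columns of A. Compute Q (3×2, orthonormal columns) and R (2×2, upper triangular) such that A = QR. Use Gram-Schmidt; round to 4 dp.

Q = [[0.7428, 0.6603], [0.5571, -0.7015], [0.3714, -0.2682]], R = [[5.3852, -2.9711], [0.0000, 3.3425]]

q_1 = v_1/‖v_1‖ = (4, 3, 2)/5.3852 = (0.7428, 0.5571, 0.3714).
r_{12} = q_1·v_2 = -2.9711.
u_2 = v_2 + 2.9711·q_1 = (2.2069, -2.3448, -0.8966).
‖u_2‖ = 3.3425, so q_2 = (0.6603, -0.7015, -0.2682).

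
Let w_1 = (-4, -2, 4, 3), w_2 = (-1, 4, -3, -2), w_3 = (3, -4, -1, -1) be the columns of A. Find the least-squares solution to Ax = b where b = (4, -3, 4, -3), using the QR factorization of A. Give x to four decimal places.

q_1 = w_1/‖w_1‖ = (-4, -2, 4, 3)/6.7082 = (-0.5963, -0.2981, 0.5963, 0.4472).
r_{12} = q_1·w_2 = -3.2796.
u_2 = w_2 + 3.2796·q_1 = (-2.9556, 3.0222, -1.0444, -0.5333).
‖u_2‖ = 4.3868, so q_2 = (-0.6737, 0.6889, -0.2381, -0.1216).
r_{13} = q_1·w_3 = -1.6398; r_{23} = q_2·w_3 = -4.4172.
u_3 = w_3 + 1.6398·q_1 + 4.4172·q_2 = (-0.9538, -1.4457, -1.0739, -0.8037).
‖u_3‖ = 2.1907, so q_3 = (-0.4354, -0.6599, -0.4902, -0.3669).
Qᵀb = (-0.4472, -5.3493, -0.6220).
Back-substitute: x_3 = -0.6220/2.1907 = -0.2839.
x_2 = (-5.3493 + 4.4172·(-0.2839))/4.3868 = -1.5053.
x_1 = (-0.4472 + 3.2796·(-1.5053) + 1.6398·(-0.2839))/6.7082 = -0.8720.

x = (-0.8720, -1.5053, -0.2839)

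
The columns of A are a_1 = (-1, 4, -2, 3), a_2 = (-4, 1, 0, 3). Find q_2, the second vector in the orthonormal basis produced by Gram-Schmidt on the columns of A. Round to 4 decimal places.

q_1 = a_1/‖a_1‖ = (-1, 4, -2, 3)/5.4772 = (-0.1826, 0.7303, -0.3651, 0.5477).
r_{12} = q_1·a_2 = 3.1038.
u_2 = a_2 − 3.1038·q_1 = (-3.4333, -1.2667, 1.1333, 1.3000).
‖u_2‖ = 4.0456, so q_2 = (-0.8487, -0.3131, 0.2801, 0.3213).

q_2 = (-0.8487, -0.3131, 0.2801, 0.3213)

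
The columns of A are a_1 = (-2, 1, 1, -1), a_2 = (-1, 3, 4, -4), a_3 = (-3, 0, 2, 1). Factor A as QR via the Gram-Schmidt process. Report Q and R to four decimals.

a_1 = (-2, 1, 1, -1); ‖a_1‖ = 2.6458, so e_1 = (-0.7559, 0.3780, 0.3780, -0.3780).
e_1·a_2 = (-0.7559)·(-1) + 0.3780·3 + 0.3780·4 + (-0.3780)·(-4) = 4.9135.
u_2 = a_2 − 4.9135·e_1 = (2.7143, 1.1429, 2.1429, -2.1429).
‖u_2‖ = 4.2258, so e_2 = (0.6423, 0.2704, 0.5071, -0.5071).
e_1·a_3 = (-0.7559)·(-3) + 0.3780·0 + 0.3780·2 + (-0.3780)·1 = 2.6458; e_2·a_3 = 0.6423·(-3) + 0.2704·0 + 0.5071·2 + (-0.5071)·1 = -1.4199.
u_3 = a_3 − 2.6458·e_1 + 1.4199·e_2 = (-0.0880, -0.6160, 1.7200, 1.2800).
‖u_3‖ = 2.2325, so e_3 = (-0.0394, -0.2759, 0.7704, 0.5734).

Q = [[-0.7559, 0.6423, -0.0394], [0.3780, 0.2704, -0.2759], [0.3780, 0.5071, 0.7704], [-0.3780, -0.5071, 0.5734]], R = [[2.6458, 4.9135, 2.6458], [0.0000, 4.2258, -1.4199], [0.0000, 0.0000, 2.2325]]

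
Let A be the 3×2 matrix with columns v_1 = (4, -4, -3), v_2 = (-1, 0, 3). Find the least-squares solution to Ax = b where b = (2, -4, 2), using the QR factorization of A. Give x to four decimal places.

v_1 = (4, -4, -3); ‖v_1‖ = 6.4031, so q_1 = (0.6247, -0.6247, -0.4685).
q_1·v_2 = 0.6247·(-1) + (-0.6247)·0 + (-0.4685)·3 = -2.0303.
u_2 = v_2 + 2.0303·q_1 = (0.2683, -1.2683, 2.0488).
‖u_2‖ = 2.4245, so q_2 = (0.1107, -0.5231, 0.8450).
Qᵀb = (2.8111, 4.0039).
Back-substitute: x_2 = 4.0039/2.4245 = 1.6515.
x_1 = (2.8111 + 2.0303·1.6515)/6.4031 = 0.9627.

x = (0.9627, 1.6515)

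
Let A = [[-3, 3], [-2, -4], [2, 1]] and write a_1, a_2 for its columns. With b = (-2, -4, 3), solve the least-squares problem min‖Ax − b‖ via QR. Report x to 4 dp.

a_1 = (-3, -2, 2); ‖a_1‖ = 4.1231, so q_1 = (-0.7276, -0.4851, 0.4851).
q_1·a_2 = (-0.7276)·3 + (-0.4851)·(-4) + 0.4851·1 = 0.2425.
u_2 = a_2 − 0.2425·q_1 = (3.1765, -3.8824, 0.8824).
‖u_2‖ = 5.0932, so q_2 = (0.6237, -0.7623, 0.1732).
Qᵀb = (4.8507, 2.3214).
Back-substitute: x_2 = 2.3214/5.0932 = 0.4558.
x_1 = (4.8507 − 0.2425·0.4558)/4.1231 = 1.1497.

x = (1.1497, 0.4558)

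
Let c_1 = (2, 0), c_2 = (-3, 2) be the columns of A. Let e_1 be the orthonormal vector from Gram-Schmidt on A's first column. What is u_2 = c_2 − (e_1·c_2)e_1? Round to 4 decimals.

e_1 = c_1/‖c_1‖ = (2, 0)/2.0000 = (1.0000, 0.0000).
r_{12} = e_1·c_2 = -3.0000.
u_2 = c_2 + 3.0000·e_1 = (0.0000, 2.0000).

u_2 = (0.0000, 2.0000)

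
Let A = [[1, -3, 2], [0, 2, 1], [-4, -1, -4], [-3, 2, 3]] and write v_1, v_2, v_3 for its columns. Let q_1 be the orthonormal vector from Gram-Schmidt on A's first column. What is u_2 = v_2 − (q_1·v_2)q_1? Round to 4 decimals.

u_2 = (-2.8077, 2.0000, -1.7692, 1.4231)

v_1 = (1, 0, -4, -3); ‖v_1‖ = 5.0990, so q_1 = (0.1961, 0.0000, -0.7845, -0.5883).
q_1·v_2 = 0.1961·(-3) + 0.0000·2 + (-0.7845)·(-1) + (-0.5883)·2 = -0.9806.
u_2 = v_2 + 0.9806·q_1 = (-2.8077, 2.0000, -1.7692, 1.4231).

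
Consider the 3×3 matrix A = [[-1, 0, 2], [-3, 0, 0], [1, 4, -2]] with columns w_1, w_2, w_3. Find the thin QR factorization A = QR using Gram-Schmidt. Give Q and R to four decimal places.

Q = [[-0.3015, 0.0953, 0.9487], [-0.9045, 0.2860, -0.3162], [0.3015, 0.9535, 0.0000]], R = [[3.3166, 1.2060, -1.2060], [0.0000, 3.8139, -1.7162], [0.0000, 0.0000, 1.8974]]

w_1 = (-1, -3, 1); ‖w_1‖ = 3.3166, so e_1 = (-0.3015, -0.9045, 0.3015).
e_1·w_2 = (-0.3015)·0 + (-0.9045)·0 + 0.3015·4 = 1.2060.
u_2 = w_2 − 1.2060·e_1 = (0.3636, 1.0909, 3.6364).
‖u_2‖ = 3.8139, so e_2 = (0.0953, 0.2860, 0.9535).
e_1·w_3 = (-0.3015)·2 + (-0.9045)·0 + 0.3015·(-2) = -1.2060; e_2·w_3 = 0.0953·2 + 0.2860·0 + 0.9535·(-2) = -1.7162.
u_3 = w_3 + 1.2060·e_1 + 1.7162·e_2 = (1.8000, -0.6000, 0.0000).
‖u_3‖ = 1.8974, so e_3 = (0.9487, -0.3162, 0.0000).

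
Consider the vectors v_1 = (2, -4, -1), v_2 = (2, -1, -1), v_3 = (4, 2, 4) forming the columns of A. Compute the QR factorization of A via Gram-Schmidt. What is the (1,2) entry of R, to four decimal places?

r_{12} = 1.9640

v_1 = (2, -4, -1); ‖v_1‖ = 4.5826, so e_1 = (0.4364, -0.8729, -0.2182).
r_{12} = e_1·v_2 = 1.9640.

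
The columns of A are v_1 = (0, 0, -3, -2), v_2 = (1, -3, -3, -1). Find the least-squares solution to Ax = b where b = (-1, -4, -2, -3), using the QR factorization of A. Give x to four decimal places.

x = (0.1439, 0.9209)

q_1 = v_1/‖v_1‖ = (0, 0, -3, -2)/3.6056 = (0.0000, 0.0000, -0.8321, -0.5547).
r_{12} = q_1·v_2 = 3.0509.
u_2 = v_2 − 3.0509·q_1 = (1.0000, -3.0000, -0.4615, 0.6923).
‖u_2‖ = 3.2699, so q_2 = (0.3058, -0.9175, -0.1411, 0.2117).
Qᵀb = (3.3282, 3.0111).
Back-substitute: x_2 = 3.0111/3.2699 = 0.9209.
x_1 = (3.3282 − 3.0509·0.9209)/3.6056 = 0.1439.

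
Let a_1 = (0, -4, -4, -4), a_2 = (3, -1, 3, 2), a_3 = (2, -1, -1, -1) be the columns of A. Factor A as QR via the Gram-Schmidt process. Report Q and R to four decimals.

q_1 = a_1/‖a_1‖ = (0, -4, -4, -4)/6.9282 = (0.0000, -0.5774, -0.5774, -0.5774).
r_{12} = q_1·a_2 = -2.3094.
u_2 = a_2 + 2.3094·q_1 = (3.0000, -2.3333, 1.6667, 0.6667).
‖u_2‖ = 4.2032, so q_2 = (0.7137, -0.5551, 0.3965, 0.1586).
r_{13} = q_1·a_3 = 1.7321; r_{23} = q_2·a_3 = 1.4275.
u_3 = a_3 − 1.7321·q_1 − 1.4275·q_2 = (0.9811, 0.7925, -0.5660, -0.2264).
‖u_3‖ = 1.4008, so q_3 = (0.7004, 0.5657, -0.4041, -0.1616).

Q = [[0.0000, 0.7137, 0.7004], [-0.5774, -0.5551, 0.5657], [-0.5774, 0.3965, -0.4041], [-0.5774, 0.1586, -0.1616]], R = [[6.9282, -2.3094, 1.7321], [0.0000, 4.2032, 1.4275], [0.0000, 0.0000, 1.4008]]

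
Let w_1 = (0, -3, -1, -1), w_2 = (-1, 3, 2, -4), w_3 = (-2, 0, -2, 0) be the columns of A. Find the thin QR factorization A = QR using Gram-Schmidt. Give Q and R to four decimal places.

Q = [[0.0000, -0.1979, -0.7350], [-0.9045, 0.2158, 0.2089], [-0.3015, 0.2698, -0.6448], [-0.3015, -0.9173, 0.0181]], R = [[3.3166, -2.1106, 0.6030], [0.0000, 5.0543, -0.1439], [0.0000, 0.0000, 2.7596]]

q_1 = w_1/‖w_1‖ = (0, -3, -1, -1)/3.3166 = (0.0000, -0.9045, -0.3015, -0.3015).
r_{12} = q_1·w_2 = -2.1106.
u_2 = w_2 + 2.1106·q_1 = (-1.0000, 1.0909, 1.3636, -4.6364).
‖u_2‖ = 5.0543, so q_2 = (-0.1979, 0.2158, 0.2698, -0.9173).
r_{13} = q_1·w_3 = 0.6030; r_{23} = q_2·w_3 = -0.1439.
u_3 = w_3 − 0.6030·q_1 + 0.1439·q_2 = (-2.0285, 0.5765, -1.7794, 0.0498).
‖u_3‖ = 2.7596, so q_3 = (-0.7350, 0.2089, -0.6448, 0.0181).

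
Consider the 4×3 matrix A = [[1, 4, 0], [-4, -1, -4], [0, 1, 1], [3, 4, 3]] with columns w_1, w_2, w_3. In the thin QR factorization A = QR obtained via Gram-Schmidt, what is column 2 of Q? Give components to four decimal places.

w_1 = (1, -4, 0, 3); ‖w_1‖ = 5.0990, so e_1 = (0.1961, -0.7845, 0.0000, 0.5883).
e_1·w_2 = 0.1961·4 + (-0.7845)·(-1) + 0.0000·1 + 0.5883·4 = 3.9223.
u_2 = w_2 − 3.9223·e_1 = (3.2308, 2.0769, 1.0000, 1.6923).
‖u_2‖ = 4.3146, so e_2 = (0.7488, 0.4814, 0.2318, 0.3922).

e_2 = (0.7488, 0.4814, 0.2318, 0.3922)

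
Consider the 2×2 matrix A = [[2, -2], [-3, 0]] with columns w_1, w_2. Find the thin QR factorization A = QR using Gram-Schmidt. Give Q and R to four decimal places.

w_1 = (2, -3); ‖w_1‖ = 3.6056, so q_1 = (0.5547, -0.8321).
q_1·w_2 = 0.5547·(-2) + (-0.8321)·0 = -1.1094.
u_2 = w_2 + 1.1094·q_1 = (-1.3846, -0.9231).
‖u_2‖ = 1.6641, so q_2 = (-0.8321, -0.5547).

Q = [[0.5547, -0.8321], [-0.8321, -0.5547]], R = [[3.6056, -1.1094], [0.0000, 1.6641]]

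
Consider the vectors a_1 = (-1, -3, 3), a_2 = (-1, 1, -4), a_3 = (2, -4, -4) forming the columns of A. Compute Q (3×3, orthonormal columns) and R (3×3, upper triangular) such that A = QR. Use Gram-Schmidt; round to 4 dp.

Q = [[-0.2294, -0.6266, 0.7448], [-0.6882, -0.4367, -0.5793], [0.6882, -0.6455, -0.3310]], R = [[4.3589, -3.2118, -0.4588], [0.0000, 2.7720, 3.0758], [0.0000, 0.0000, 5.1312]]

q_1 = a_1/‖a_1‖ = (-1, -3, 3)/4.3589 = (-0.2294, -0.6882, 0.6882).
r_{12} = q_1·a_2 = -3.2118.
u_2 = a_2 + 3.2118·q_1 = (-1.7368, -1.2105, -1.7895).
‖u_2‖ = 2.7720, so q_2 = (-0.6266, -0.4367, -0.6455).
r_{13} = q_1·a_3 = -0.4588; r_{23} = q_2·a_3 = 3.0758.
u_3 = a_3 + 0.4588·q_1 − 3.0758·q_2 = (3.8219, -2.9726, -1.6986).
‖u_3‖ = 5.1312, so q_3 = (0.7448, -0.5793, -0.3310).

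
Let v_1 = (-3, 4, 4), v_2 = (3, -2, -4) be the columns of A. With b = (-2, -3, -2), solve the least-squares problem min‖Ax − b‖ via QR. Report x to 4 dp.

v_1 = (-3, 4, 4); ‖v_1‖ = 6.4031, so e_1 = (-0.4685, 0.6247, 0.6247).
e_1·v_2 = (-0.4685)·3 + 0.6247·(-2) + 0.6247·(-4) = -5.1537.
u_2 = v_2 + 5.1537·e_1 = (0.5854, 1.2195, -0.7805).
‖u_2‖ = 1.5617, so e_2 = (0.3748, 0.7809, -0.4998).
Qᵀb = (-2.1864, -2.0927).
Back-substitute: x_2 = -2.0927/1.5617 = -1.3400.
x_1 = (-2.1864 + 5.1537·(-1.3400))/6.4031 = -1.4200.

x = (-1.4200, -1.3400)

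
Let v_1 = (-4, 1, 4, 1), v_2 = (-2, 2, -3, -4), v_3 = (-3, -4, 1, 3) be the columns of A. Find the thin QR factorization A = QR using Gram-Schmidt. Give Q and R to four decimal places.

v_1 = (-4, 1, 4, 1); ‖v_1‖ = 5.8310, so q_1 = (-0.6860, 0.1715, 0.6860, 0.1715).
q_1·v_2 = (-0.6860)·(-2) + 0.1715·2 + 0.6860·(-3) + 0.1715·(-4) = -1.0290.
u_2 = v_2 + 1.0290·q_1 = (-2.7059, 2.1765, -2.2941, -3.8235).
‖u_2‖ = 5.6517, so q_2 = (-0.4788, 0.3851, -0.4059, -0.6765).
q_1·v_3 = (-0.6860)·(-3) + 0.1715·(-4) + 0.6860·1 + 0.1715·3 = 2.5725; q_2·v_3 = (-0.4788)·(-3) + 0.3851·(-4) + (-0.4059)·1 + (-0.6765)·3 = -2.5396.
u_3 = v_3 − 2.5725·q_1 + 2.5396·q_2 = (-2.4512, -3.4632, -1.7956, 0.8407).
‖u_3‖ = 4.6832, so q_3 = (-0.5234, -0.7395, -0.3834, 0.1795).

Q = [[-0.6860, -0.4788, -0.5234], [0.1715, 0.3851, -0.7395], [0.6860, -0.4059, -0.3834], [0.1715, -0.6765, 0.1795]], R = [[5.8310, -1.0290, 2.5725], [0.0000, 5.6517, -2.5396], [0.0000, 0.0000, 4.6832]]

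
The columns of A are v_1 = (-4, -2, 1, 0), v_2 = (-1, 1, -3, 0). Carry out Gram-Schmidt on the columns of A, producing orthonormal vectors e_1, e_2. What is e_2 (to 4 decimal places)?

e_2 = (-0.3597, 0.2734, -0.8921, 0.0000)

v_1 = (-4, -2, 1, 0); ‖v_1‖ = 4.5826, so e_1 = (-0.8729, -0.4364, 0.2182, 0.0000).
e_1·v_2 = (-0.8729)·(-1) + (-0.4364)·1 + 0.2182·(-3) + 0.0000·0 = -0.2182.
u_2 = v_2 + 0.2182·e_1 = (-1.1905, 0.9048, -2.9524, 0.0000).
‖u_2‖ = 3.3094, so e_2 = (-0.3597, 0.2734, -0.8921, 0.0000).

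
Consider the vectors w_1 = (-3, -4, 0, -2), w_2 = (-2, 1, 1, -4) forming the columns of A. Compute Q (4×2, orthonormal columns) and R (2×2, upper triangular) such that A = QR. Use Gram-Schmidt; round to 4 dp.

e_1 = w_1/‖w_1‖ = (-3, -4, 0, -2)/5.3852 = (-0.5571, -0.7428, 0.0000, -0.3714).
r_{12} = e_1·w_2 = 1.8570.
u_2 = w_2 − 1.8570·e_1 = (-0.9655, 2.3793, 1.0000, -3.3103).
‖u_2‖ = 4.3072, so e_2 = (-0.2242, 0.5524, 0.2322, -0.7686).

Q = [[-0.5571, -0.2242], [-0.7428, 0.5524], [0.0000, 0.2322], [-0.3714, -0.7686]], R = [[5.3852, 1.8570], [0.0000, 4.3072]]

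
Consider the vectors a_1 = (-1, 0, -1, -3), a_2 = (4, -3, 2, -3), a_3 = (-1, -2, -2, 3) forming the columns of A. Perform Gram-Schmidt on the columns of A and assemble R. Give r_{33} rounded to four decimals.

a_1 = (-1, 0, -1, -3); ‖a_1‖ = 3.3166, so e_1 = (-0.3015, 0.0000, -0.3015, -0.9045).
e_1·a_2 = (-0.3015)·4 + 0.0000·(-3) + (-0.3015)·2 + (-0.9045)·(-3) = 0.9045.
u_2 = a_2 − 0.9045·e_1 = (4.2727, -3.0000, 2.2727, -2.1818).
‖u_2‖ = 6.0977, so e_2 = (0.7007, -0.4920, 0.3727, -0.3578).
e_1·a_3 = (-0.3015)·(-1) + 0.0000·(-2) + (-0.3015)·(-2) + (-0.9045)·3 = -1.8091; e_2·a_3 = 0.7007·(-1) + (-0.4920)·(-2) + 0.3727·(-2) + (-0.3578)·3 = -1.5356.
u_3 = a_3 + 1.8091·e_1 + 1.5356·e_2 = (-0.4694, -2.7555, -1.9731, 0.8142).
r_{33} = ‖u_3‖ = 3.5170.

r_{33} = 3.5170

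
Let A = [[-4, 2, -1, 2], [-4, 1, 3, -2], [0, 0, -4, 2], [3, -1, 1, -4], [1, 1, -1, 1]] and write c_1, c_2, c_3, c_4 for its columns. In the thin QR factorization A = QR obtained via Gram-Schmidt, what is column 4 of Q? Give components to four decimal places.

e_4 = (-0.2120, -0.3784, -0.4314, -0.7910, 0.0114)

c_1 = (-4, -4, 0, 3, 1); ‖c_1‖ = 6.4807, so e_1 = (-0.6172, -0.6172, 0.0000, 0.4629, 0.1543).
e_1·c_2 = (-0.6172)·2 + (-0.6172)·1 + 0.0000·0 + 0.4629·(-1) + 0.1543·1 = -2.1602.
u_2 = c_2 + 2.1602·e_1 = (0.6667, -0.3333, 0.0000, 0.0000, 1.3333).
‖u_2‖ = 1.5275, so e_2 = (0.4364, -0.2182, 0.0000, 0.0000, 0.8729).
e_1·c_3 = (-0.6172)·(-1) + (-0.6172)·3 + 0.0000·(-4) + 0.4629·1 + 0.1543·(-1) = -0.9258; e_2·c_3 = 0.4364·(-1) + (-0.2182)·3 + 0.0000·(-4) + (0.0000)·1 + 0.8729·(-1) = -1.9640.
u_3 = c_3 + 0.9258·e_1 + 1.9640·e_2 = (-0.7143, 2.0000, -4.0000, 1.4286, 0.8571).
‖u_3‖ = 4.8255, so e_3 = (-0.1480, 0.4145, -0.8289, 0.2960, 0.1776).
e_1·c_4 = (-0.6172)·2 + (-0.6172)·(-2) + 0.0000·2 + 0.4629·(-4) + 0.1543·1 = -1.6973; e_2·c_4 = 0.4364·2 + (-0.2182)·(-2) + 0.0000·2 + (0.0000)·(-4) + 0.8729·1 = 2.1822; e_3·c_4 = (-0.1480)·2 + 0.4145·(-2) + (-0.8289)·2 + 0.2960·(-4) + 0.1776·1 = -3.7894.
u_4 = c_4 + 1.6973·e_1 − 2.1822·e_2 + 3.7894·e_3 = (-0.5609, -1.0009, -1.1411, -2.0925, 0.0302).
‖u_4‖ = 2.6453, so e_4 = (-0.2120, -0.3784, -0.4314, -0.7910, 0.0114).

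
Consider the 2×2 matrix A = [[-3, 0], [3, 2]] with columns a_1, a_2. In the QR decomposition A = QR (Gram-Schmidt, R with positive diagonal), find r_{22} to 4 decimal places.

a_1 = (-3, 3); ‖a_1‖ = 4.2426, so q_1 = (-0.7071, 0.7071).
q_1·a_2 = (-0.7071)·0 + 0.7071·2 = 1.4142.
u_2 = a_2 − 1.4142·q_1 = (1.0000, 1.0000).
r_{22} = ‖u_2‖ = 1.4142.

r_{22} = 1.4142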